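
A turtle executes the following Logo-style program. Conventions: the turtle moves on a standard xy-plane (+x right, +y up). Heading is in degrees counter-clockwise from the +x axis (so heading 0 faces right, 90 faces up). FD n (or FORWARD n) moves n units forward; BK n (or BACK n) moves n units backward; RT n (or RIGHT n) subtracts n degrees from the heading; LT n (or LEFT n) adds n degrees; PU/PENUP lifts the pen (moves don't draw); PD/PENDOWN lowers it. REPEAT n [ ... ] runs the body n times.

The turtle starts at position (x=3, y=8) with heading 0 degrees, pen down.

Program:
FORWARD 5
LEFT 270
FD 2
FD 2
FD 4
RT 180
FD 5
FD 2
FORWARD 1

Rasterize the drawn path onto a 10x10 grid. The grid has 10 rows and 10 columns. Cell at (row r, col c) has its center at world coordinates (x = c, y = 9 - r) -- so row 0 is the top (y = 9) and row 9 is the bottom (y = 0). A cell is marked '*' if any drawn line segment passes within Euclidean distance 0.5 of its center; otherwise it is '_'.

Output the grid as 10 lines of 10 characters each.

Answer: __________
___******_
________*_
________*_
________*_
________*_
________*_
________*_
________*_
________*_

Derivation:
Segment 0: (3,8) -> (8,8)
Segment 1: (8,8) -> (8,6)
Segment 2: (8,6) -> (8,4)
Segment 3: (8,4) -> (8,0)
Segment 4: (8,0) -> (8,5)
Segment 5: (8,5) -> (8,7)
Segment 6: (8,7) -> (8,8)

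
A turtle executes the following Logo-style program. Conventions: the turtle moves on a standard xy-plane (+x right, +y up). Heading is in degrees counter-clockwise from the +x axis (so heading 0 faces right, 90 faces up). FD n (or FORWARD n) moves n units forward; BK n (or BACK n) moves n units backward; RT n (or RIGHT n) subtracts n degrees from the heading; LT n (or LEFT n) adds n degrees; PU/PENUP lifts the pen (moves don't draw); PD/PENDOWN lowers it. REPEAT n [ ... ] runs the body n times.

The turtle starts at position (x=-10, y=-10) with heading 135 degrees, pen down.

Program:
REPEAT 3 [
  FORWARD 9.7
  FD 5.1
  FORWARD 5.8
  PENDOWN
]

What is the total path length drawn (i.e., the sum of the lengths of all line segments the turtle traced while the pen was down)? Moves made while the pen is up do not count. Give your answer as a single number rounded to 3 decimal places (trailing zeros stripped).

Executing turtle program step by step:
Start: pos=(-10,-10), heading=135, pen down
REPEAT 3 [
  -- iteration 1/3 --
  FD 9.7: (-10,-10) -> (-16.859,-3.141) [heading=135, draw]
  FD 5.1: (-16.859,-3.141) -> (-20.465,0.465) [heading=135, draw]
  FD 5.8: (-20.465,0.465) -> (-24.566,4.566) [heading=135, draw]
  PD: pen down
  -- iteration 2/3 --
  FD 9.7: (-24.566,4.566) -> (-31.425,11.425) [heading=135, draw]
  FD 5.1: (-31.425,11.425) -> (-35.032,15.032) [heading=135, draw]
  FD 5.8: (-35.032,15.032) -> (-39.133,19.133) [heading=135, draw]
  PD: pen down
  -- iteration 3/3 --
  FD 9.7: (-39.133,19.133) -> (-45.992,25.992) [heading=135, draw]
  FD 5.1: (-45.992,25.992) -> (-49.598,29.598) [heading=135, draw]
  FD 5.8: (-49.598,29.598) -> (-53.699,33.699) [heading=135, draw]
  PD: pen down
]
Final: pos=(-53.699,33.699), heading=135, 9 segment(s) drawn

Segment lengths:
  seg 1: (-10,-10) -> (-16.859,-3.141), length = 9.7
  seg 2: (-16.859,-3.141) -> (-20.465,0.465), length = 5.1
  seg 3: (-20.465,0.465) -> (-24.566,4.566), length = 5.8
  seg 4: (-24.566,4.566) -> (-31.425,11.425), length = 9.7
  seg 5: (-31.425,11.425) -> (-35.032,15.032), length = 5.1
  seg 6: (-35.032,15.032) -> (-39.133,19.133), length = 5.8
  seg 7: (-39.133,19.133) -> (-45.992,25.992), length = 9.7
  seg 8: (-45.992,25.992) -> (-49.598,29.598), length = 5.1
  seg 9: (-49.598,29.598) -> (-53.699,33.699), length = 5.8
Total = 61.8

Answer: 61.8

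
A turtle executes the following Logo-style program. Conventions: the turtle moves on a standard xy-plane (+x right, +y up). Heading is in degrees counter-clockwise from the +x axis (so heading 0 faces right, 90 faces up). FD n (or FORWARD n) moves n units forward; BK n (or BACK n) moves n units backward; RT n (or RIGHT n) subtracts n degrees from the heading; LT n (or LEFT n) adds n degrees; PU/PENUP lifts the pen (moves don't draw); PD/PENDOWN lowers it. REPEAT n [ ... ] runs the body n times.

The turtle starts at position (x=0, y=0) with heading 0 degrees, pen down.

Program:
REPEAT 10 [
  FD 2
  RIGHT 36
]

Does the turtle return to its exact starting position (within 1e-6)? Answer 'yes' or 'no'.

Answer: yes

Derivation:
Executing turtle program step by step:
Start: pos=(0,0), heading=0, pen down
REPEAT 10 [
  -- iteration 1/10 --
  FD 2: (0,0) -> (2,0) [heading=0, draw]
  RT 36: heading 0 -> 324
  -- iteration 2/10 --
  FD 2: (2,0) -> (3.618,-1.176) [heading=324, draw]
  RT 36: heading 324 -> 288
  -- iteration 3/10 --
  FD 2: (3.618,-1.176) -> (4.236,-3.078) [heading=288, draw]
  RT 36: heading 288 -> 252
  -- iteration 4/10 --
  FD 2: (4.236,-3.078) -> (3.618,-4.98) [heading=252, draw]
  RT 36: heading 252 -> 216
  -- iteration 5/10 --
  FD 2: (3.618,-4.98) -> (2,-6.155) [heading=216, draw]
  RT 36: heading 216 -> 180
  -- iteration 6/10 --
  FD 2: (2,-6.155) -> (0,-6.155) [heading=180, draw]
  RT 36: heading 180 -> 144
  -- iteration 7/10 --
  FD 2: (0,-6.155) -> (-1.618,-4.98) [heading=144, draw]
  RT 36: heading 144 -> 108
  -- iteration 8/10 --
  FD 2: (-1.618,-4.98) -> (-2.236,-3.078) [heading=108, draw]
  RT 36: heading 108 -> 72
  -- iteration 9/10 --
  FD 2: (-2.236,-3.078) -> (-1.618,-1.176) [heading=72, draw]
  RT 36: heading 72 -> 36
  -- iteration 10/10 --
  FD 2: (-1.618,-1.176) -> (0,0) [heading=36, draw]
  RT 36: heading 36 -> 0
]
Final: pos=(0,0), heading=0, 10 segment(s) drawn

Start position: (0, 0)
Final position: (0, 0)
Distance = 0; < 1e-6 -> CLOSED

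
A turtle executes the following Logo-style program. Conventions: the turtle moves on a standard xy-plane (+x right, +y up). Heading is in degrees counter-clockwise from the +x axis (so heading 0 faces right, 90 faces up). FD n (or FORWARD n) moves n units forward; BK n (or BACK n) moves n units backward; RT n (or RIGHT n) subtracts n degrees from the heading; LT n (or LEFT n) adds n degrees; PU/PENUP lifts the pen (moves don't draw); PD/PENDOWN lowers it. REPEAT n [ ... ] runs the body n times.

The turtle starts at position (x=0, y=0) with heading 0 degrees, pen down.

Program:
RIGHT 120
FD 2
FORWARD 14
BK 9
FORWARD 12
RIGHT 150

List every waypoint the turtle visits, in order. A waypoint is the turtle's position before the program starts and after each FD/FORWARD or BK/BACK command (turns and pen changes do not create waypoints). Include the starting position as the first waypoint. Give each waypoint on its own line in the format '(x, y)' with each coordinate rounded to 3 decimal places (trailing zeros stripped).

Answer: (0, 0)
(-1, -1.732)
(-8, -13.856)
(-3.5, -6.062)
(-9.5, -16.454)

Derivation:
Executing turtle program step by step:
Start: pos=(0,0), heading=0, pen down
RT 120: heading 0 -> 240
FD 2: (0,0) -> (-1,-1.732) [heading=240, draw]
FD 14: (-1,-1.732) -> (-8,-13.856) [heading=240, draw]
BK 9: (-8,-13.856) -> (-3.5,-6.062) [heading=240, draw]
FD 12: (-3.5,-6.062) -> (-9.5,-16.454) [heading=240, draw]
RT 150: heading 240 -> 90
Final: pos=(-9.5,-16.454), heading=90, 4 segment(s) drawn
Waypoints (5 total):
(0, 0)
(-1, -1.732)
(-8, -13.856)
(-3.5, -6.062)
(-9.5, -16.454)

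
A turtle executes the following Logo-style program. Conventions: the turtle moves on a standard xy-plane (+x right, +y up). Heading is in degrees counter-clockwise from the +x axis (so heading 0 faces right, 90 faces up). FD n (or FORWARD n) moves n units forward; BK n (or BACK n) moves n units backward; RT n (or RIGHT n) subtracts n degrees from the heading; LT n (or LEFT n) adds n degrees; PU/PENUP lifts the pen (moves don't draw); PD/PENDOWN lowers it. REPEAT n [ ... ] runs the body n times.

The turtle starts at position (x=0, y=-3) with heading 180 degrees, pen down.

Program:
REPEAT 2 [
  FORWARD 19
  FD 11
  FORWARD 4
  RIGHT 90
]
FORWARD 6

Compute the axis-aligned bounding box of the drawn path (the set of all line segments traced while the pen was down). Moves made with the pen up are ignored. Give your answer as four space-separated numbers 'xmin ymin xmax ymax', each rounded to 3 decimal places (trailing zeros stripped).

Answer: -34 -3 0 31

Derivation:
Executing turtle program step by step:
Start: pos=(0,-3), heading=180, pen down
REPEAT 2 [
  -- iteration 1/2 --
  FD 19: (0,-3) -> (-19,-3) [heading=180, draw]
  FD 11: (-19,-3) -> (-30,-3) [heading=180, draw]
  FD 4: (-30,-3) -> (-34,-3) [heading=180, draw]
  RT 90: heading 180 -> 90
  -- iteration 2/2 --
  FD 19: (-34,-3) -> (-34,16) [heading=90, draw]
  FD 11: (-34,16) -> (-34,27) [heading=90, draw]
  FD 4: (-34,27) -> (-34,31) [heading=90, draw]
  RT 90: heading 90 -> 0
]
FD 6: (-34,31) -> (-28,31) [heading=0, draw]
Final: pos=(-28,31), heading=0, 7 segment(s) drawn

Segment endpoints: x in {-34, -30, -28, -19, 0}, y in {-3, -3, -3, -3, 16, 27, 31}
xmin=-34, ymin=-3, xmax=0, ymax=31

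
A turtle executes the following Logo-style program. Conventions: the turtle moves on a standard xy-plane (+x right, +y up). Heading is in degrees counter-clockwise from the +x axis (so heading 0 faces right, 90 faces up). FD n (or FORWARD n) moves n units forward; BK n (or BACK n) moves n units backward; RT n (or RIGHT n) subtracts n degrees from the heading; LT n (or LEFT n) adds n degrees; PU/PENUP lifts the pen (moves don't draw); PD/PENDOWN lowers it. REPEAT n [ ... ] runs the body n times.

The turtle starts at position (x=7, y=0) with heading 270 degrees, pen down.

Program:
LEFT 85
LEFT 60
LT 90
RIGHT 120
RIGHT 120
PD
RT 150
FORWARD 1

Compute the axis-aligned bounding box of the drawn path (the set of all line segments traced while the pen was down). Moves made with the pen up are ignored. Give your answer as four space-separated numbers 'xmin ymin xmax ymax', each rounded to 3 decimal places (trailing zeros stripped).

Answer: 6.577 0 7 0.906

Derivation:
Executing turtle program step by step:
Start: pos=(7,0), heading=270, pen down
LT 85: heading 270 -> 355
LT 60: heading 355 -> 55
LT 90: heading 55 -> 145
RT 120: heading 145 -> 25
RT 120: heading 25 -> 265
PD: pen down
RT 150: heading 265 -> 115
FD 1: (7,0) -> (6.577,0.906) [heading=115, draw]
Final: pos=(6.577,0.906), heading=115, 1 segment(s) drawn

Segment endpoints: x in {6.577, 7}, y in {0, 0.906}
xmin=6.577, ymin=0, xmax=7, ymax=0.906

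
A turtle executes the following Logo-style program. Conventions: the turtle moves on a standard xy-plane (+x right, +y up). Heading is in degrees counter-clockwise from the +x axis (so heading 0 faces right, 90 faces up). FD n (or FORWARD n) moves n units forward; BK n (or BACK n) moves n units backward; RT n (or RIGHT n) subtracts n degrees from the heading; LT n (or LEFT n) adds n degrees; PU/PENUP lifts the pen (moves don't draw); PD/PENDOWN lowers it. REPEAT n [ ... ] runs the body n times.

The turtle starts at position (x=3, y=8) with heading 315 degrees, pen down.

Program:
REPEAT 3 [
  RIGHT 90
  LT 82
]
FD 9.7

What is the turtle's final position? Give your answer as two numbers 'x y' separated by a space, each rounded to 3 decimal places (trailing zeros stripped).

Executing turtle program step by step:
Start: pos=(3,8), heading=315, pen down
REPEAT 3 [
  -- iteration 1/3 --
  RT 90: heading 315 -> 225
  LT 82: heading 225 -> 307
  -- iteration 2/3 --
  RT 90: heading 307 -> 217
  LT 82: heading 217 -> 299
  -- iteration 3/3 --
  RT 90: heading 299 -> 209
  LT 82: heading 209 -> 291
]
FD 9.7: (3,8) -> (6.476,-1.056) [heading=291, draw]
Final: pos=(6.476,-1.056), heading=291, 1 segment(s) drawn

Answer: 6.476 -1.056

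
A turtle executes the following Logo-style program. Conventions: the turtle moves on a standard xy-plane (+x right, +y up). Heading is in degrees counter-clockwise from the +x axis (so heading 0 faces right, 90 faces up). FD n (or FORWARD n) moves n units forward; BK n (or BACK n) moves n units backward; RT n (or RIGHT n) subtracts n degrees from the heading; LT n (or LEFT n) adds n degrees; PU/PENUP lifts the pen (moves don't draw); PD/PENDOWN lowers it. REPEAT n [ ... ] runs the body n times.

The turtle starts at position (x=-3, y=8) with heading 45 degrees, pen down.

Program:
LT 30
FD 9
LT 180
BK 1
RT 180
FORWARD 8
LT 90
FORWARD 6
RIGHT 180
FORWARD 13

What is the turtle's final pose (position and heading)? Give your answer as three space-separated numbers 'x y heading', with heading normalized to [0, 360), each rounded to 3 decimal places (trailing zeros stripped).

Answer: 8.42 23.575 345

Derivation:
Executing turtle program step by step:
Start: pos=(-3,8), heading=45, pen down
LT 30: heading 45 -> 75
FD 9: (-3,8) -> (-0.671,16.693) [heading=75, draw]
LT 180: heading 75 -> 255
BK 1: (-0.671,16.693) -> (-0.412,17.659) [heading=255, draw]
RT 180: heading 255 -> 75
FD 8: (-0.412,17.659) -> (1.659,25.387) [heading=75, draw]
LT 90: heading 75 -> 165
FD 6: (1.659,25.387) -> (-4.137,26.94) [heading=165, draw]
RT 180: heading 165 -> 345
FD 13: (-4.137,26.94) -> (8.42,23.575) [heading=345, draw]
Final: pos=(8.42,23.575), heading=345, 5 segment(s) drawn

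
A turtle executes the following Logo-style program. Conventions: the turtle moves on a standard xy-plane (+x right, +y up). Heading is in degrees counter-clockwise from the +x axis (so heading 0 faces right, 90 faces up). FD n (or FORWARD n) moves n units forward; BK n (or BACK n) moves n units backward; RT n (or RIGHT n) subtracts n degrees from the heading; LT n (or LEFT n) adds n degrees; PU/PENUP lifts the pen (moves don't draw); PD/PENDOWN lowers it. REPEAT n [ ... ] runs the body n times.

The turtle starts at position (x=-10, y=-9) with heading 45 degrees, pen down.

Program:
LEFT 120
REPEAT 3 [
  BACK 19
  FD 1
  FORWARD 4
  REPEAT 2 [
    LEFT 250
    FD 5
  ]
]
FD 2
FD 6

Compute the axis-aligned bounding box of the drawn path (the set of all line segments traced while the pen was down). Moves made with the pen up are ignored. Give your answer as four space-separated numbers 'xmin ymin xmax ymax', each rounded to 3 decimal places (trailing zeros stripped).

Executing turtle program step by step:
Start: pos=(-10,-9), heading=45, pen down
LT 120: heading 45 -> 165
REPEAT 3 [
  -- iteration 1/3 --
  BK 19: (-10,-9) -> (8.353,-13.918) [heading=165, draw]
  FD 1: (8.353,-13.918) -> (7.387,-13.659) [heading=165, draw]
  FD 4: (7.387,-13.659) -> (3.523,-12.623) [heading=165, draw]
  REPEAT 2 [
    -- iteration 1/2 --
    LT 250: heading 165 -> 55
    FD 5: (3.523,-12.623) -> (6.391,-8.528) [heading=55, draw]
    -- iteration 2/2 --
    LT 250: heading 55 -> 305
    FD 5: (6.391,-8.528) -> (9.259,-12.623) [heading=305, draw]
  ]
  -- iteration 2/3 --
  BK 19: (9.259,-12.623) -> (-1.639,2.94) [heading=305, draw]
  FD 1: (-1.639,2.94) -> (-1.066,2.121) [heading=305, draw]
  FD 4: (-1.066,2.121) -> (1.229,-1.155) [heading=305, draw]
  REPEAT 2 [
    -- iteration 1/2 --
    LT 250: heading 305 -> 195
    FD 5: (1.229,-1.155) -> (-3.601,-2.449) [heading=195, draw]
    -- iteration 2/2 --
    LT 250: heading 195 -> 85
    FD 5: (-3.601,-2.449) -> (-3.165,2.532) [heading=85, draw]
  ]
  -- iteration 3/3 --
  BK 19: (-3.165,2.532) -> (-4.821,-16.396) [heading=85, draw]
  FD 1: (-4.821,-16.396) -> (-4.734,-15.4) [heading=85, draw]
  FD 4: (-4.734,-15.4) -> (-4.385,-11.415) [heading=85, draw]
  REPEAT 2 [
    -- iteration 1/2 --
    LT 250: heading 85 -> 335
    FD 5: (-4.385,-11.415) -> (0.146,-13.528) [heading=335, draw]
    -- iteration 2/2 --
    LT 250: heading 335 -> 225
    FD 5: (0.146,-13.528) -> (-3.389,-17.064) [heading=225, draw]
  ]
]
FD 2: (-3.389,-17.064) -> (-4.804,-18.478) [heading=225, draw]
FD 6: (-4.804,-18.478) -> (-9.046,-22.721) [heading=225, draw]
Final: pos=(-9.046,-22.721), heading=225, 17 segment(s) drawn

Segment endpoints: x in {-10, -9.046, -4.821, -4.804, -4.734, -4.385, -3.601, -3.389, -3.165, -1.639, -1.066, 0.146, 1.229, 3.523, 6.391, 7.387, 8.353, 9.259}, y in {-22.721, -18.478, -17.064, -16.396, -15.4, -13.918, -13.659, -13.528, -12.623, -11.415, -9, -8.528, -2.449, -1.155, 2.121, 2.532, 2.94}
xmin=-10, ymin=-22.721, xmax=9.259, ymax=2.94

Answer: -10 -22.721 9.259 2.94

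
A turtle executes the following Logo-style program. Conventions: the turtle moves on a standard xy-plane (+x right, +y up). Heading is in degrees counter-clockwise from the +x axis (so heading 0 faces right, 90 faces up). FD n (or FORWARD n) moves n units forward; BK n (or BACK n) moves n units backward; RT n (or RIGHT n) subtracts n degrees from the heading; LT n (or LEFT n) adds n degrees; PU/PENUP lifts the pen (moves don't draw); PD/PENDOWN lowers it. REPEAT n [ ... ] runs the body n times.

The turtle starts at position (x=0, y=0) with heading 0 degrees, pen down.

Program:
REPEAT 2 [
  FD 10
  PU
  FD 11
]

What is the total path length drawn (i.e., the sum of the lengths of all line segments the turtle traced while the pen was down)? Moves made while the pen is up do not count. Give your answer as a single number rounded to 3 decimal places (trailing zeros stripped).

Answer: 10

Derivation:
Executing turtle program step by step:
Start: pos=(0,0), heading=0, pen down
REPEAT 2 [
  -- iteration 1/2 --
  FD 10: (0,0) -> (10,0) [heading=0, draw]
  PU: pen up
  FD 11: (10,0) -> (21,0) [heading=0, move]
  -- iteration 2/2 --
  FD 10: (21,0) -> (31,0) [heading=0, move]
  PU: pen up
  FD 11: (31,0) -> (42,0) [heading=0, move]
]
Final: pos=(42,0), heading=0, 1 segment(s) drawn

Segment lengths:
  seg 1: (0,0) -> (10,0), length = 10
Total = 10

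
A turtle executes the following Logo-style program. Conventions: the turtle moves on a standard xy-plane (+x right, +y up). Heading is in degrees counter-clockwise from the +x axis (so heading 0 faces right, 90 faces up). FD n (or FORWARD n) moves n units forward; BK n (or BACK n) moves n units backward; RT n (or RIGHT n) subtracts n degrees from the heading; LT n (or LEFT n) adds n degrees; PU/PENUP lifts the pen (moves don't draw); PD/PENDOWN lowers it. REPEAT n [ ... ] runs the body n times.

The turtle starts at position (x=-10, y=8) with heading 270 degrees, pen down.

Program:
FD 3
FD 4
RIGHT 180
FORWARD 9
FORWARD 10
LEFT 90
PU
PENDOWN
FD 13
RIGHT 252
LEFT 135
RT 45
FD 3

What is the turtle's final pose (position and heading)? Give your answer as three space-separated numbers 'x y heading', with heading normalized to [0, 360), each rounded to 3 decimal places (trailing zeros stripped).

Answer: -20.147 20.927 18

Derivation:
Executing turtle program step by step:
Start: pos=(-10,8), heading=270, pen down
FD 3: (-10,8) -> (-10,5) [heading=270, draw]
FD 4: (-10,5) -> (-10,1) [heading=270, draw]
RT 180: heading 270 -> 90
FD 9: (-10,1) -> (-10,10) [heading=90, draw]
FD 10: (-10,10) -> (-10,20) [heading=90, draw]
LT 90: heading 90 -> 180
PU: pen up
PD: pen down
FD 13: (-10,20) -> (-23,20) [heading=180, draw]
RT 252: heading 180 -> 288
LT 135: heading 288 -> 63
RT 45: heading 63 -> 18
FD 3: (-23,20) -> (-20.147,20.927) [heading=18, draw]
Final: pos=(-20.147,20.927), heading=18, 6 segment(s) drawn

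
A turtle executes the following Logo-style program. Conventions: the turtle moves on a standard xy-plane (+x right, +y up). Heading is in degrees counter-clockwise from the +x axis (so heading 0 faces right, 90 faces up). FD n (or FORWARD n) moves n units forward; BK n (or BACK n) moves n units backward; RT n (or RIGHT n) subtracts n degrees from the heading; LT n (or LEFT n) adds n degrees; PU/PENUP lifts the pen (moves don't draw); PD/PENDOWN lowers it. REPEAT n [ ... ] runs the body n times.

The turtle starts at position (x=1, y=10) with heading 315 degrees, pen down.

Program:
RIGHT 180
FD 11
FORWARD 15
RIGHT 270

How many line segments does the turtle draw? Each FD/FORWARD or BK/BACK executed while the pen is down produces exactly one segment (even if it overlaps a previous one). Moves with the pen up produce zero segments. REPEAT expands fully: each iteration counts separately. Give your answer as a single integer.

Answer: 2

Derivation:
Executing turtle program step by step:
Start: pos=(1,10), heading=315, pen down
RT 180: heading 315 -> 135
FD 11: (1,10) -> (-6.778,17.778) [heading=135, draw]
FD 15: (-6.778,17.778) -> (-17.385,28.385) [heading=135, draw]
RT 270: heading 135 -> 225
Final: pos=(-17.385,28.385), heading=225, 2 segment(s) drawn
Segments drawn: 2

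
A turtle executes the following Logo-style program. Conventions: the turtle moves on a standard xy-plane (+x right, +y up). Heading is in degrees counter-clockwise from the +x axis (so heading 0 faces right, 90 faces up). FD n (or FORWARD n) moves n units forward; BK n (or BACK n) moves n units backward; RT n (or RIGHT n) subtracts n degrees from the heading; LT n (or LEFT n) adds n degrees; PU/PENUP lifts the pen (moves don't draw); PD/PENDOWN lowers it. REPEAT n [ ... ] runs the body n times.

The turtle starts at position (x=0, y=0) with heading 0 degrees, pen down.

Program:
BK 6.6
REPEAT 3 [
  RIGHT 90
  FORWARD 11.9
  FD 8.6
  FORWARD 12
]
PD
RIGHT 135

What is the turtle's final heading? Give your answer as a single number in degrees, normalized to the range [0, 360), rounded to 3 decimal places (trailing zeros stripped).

Answer: 315

Derivation:
Executing turtle program step by step:
Start: pos=(0,0), heading=0, pen down
BK 6.6: (0,0) -> (-6.6,0) [heading=0, draw]
REPEAT 3 [
  -- iteration 1/3 --
  RT 90: heading 0 -> 270
  FD 11.9: (-6.6,0) -> (-6.6,-11.9) [heading=270, draw]
  FD 8.6: (-6.6,-11.9) -> (-6.6,-20.5) [heading=270, draw]
  FD 12: (-6.6,-20.5) -> (-6.6,-32.5) [heading=270, draw]
  -- iteration 2/3 --
  RT 90: heading 270 -> 180
  FD 11.9: (-6.6,-32.5) -> (-18.5,-32.5) [heading=180, draw]
  FD 8.6: (-18.5,-32.5) -> (-27.1,-32.5) [heading=180, draw]
  FD 12: (-27.1,-32.5) -> (-39.1,-32.5) [heading=180, draw]
  -- iteration 3/3 --
  RT 90: heading 180 -> 90
  FD 11.9: (-39.1,-32.5) -> (-39.1,-20.6) [heading=90, draw]
  FD 8.6: (-39.1,-20.6) -> (-39.1,-12) [heading=90, draw]
  FD 12: (-39.1,-12) -> (-39.1,0) [heading=90, draw]
]
PD: pen down
RT 135: heading 90 -> 315
Final: pos=(-39.1,0), heading=315, 10 segment(s) drawn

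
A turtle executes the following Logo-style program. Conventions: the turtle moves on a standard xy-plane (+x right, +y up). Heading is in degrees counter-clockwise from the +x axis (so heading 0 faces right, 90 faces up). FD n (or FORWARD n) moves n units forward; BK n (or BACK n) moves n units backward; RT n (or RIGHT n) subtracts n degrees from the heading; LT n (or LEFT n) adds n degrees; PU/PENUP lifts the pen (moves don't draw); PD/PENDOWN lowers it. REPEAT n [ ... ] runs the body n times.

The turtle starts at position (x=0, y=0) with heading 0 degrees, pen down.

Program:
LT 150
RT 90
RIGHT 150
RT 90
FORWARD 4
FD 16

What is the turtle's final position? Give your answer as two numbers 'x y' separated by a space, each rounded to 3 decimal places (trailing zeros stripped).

Answer: -20 0

Derivation:
Executing turtle program step by step:
Start: pos=(0,0), heading=0, pen down
LT 150: heading 0 -> 150
RT 90: heading 150 -> 60
RT 150: heading 60 -> 270
RT 90: heading 270 -> 180
FD 4: (0,0) -> (-4,0) [heading=180, draw]
FD 16: (-4,0) -> (-20,0) [heading=180, draw]
Final: pos=(-20,0), heading=180, 2 segment(s) drawn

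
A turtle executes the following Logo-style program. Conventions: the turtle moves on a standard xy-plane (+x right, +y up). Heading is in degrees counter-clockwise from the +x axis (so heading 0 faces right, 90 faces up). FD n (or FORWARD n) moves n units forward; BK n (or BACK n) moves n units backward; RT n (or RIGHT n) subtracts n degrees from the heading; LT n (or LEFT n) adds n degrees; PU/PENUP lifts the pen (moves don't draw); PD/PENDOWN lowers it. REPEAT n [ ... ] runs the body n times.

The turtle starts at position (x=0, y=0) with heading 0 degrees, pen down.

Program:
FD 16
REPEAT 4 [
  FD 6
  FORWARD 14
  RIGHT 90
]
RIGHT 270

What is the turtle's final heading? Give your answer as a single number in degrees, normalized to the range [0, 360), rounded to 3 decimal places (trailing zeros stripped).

Executing turtle program step by step:
Start: pos=(0,0), heading=0, pen down
FD 16: (0,0) -> (16,0) [heading=0, draw]
REPEAT 4 [
  -- iteration 1/4 --
  FD 6: (16,0) -> (22,0) [heading=0, draw]
  FD 14: (22,0) -> (36,0) [heading=0, draw]
  RT 90: heading 0 -> 270
  -- iteration 2/4 --
  FD 6: (36,0) -> (36,-6) [heading=270, draw]
  FD 14: (36,-6) -> (36,-20) [heading=270, draw]
  RT 90: heading 270 -> 180
  -- iteration 3/4 --
  FD 6: (36,-20) -> (30,-20) [heading=180, draw]
  FD 14: (30,-20) -> (16,-20) [heading=180, draw]
  RT 90: heading 180 -> 90
  -- iteration 4/4 --
  FD 6: (16,-20) -> (16,-14) [heading=90, draw]
  FD 14: (16,-14) -> (16,0) [heading=90, draw]
  RT 90: heading 90 -> 0
]
RT 270: heading 0 -> 90
Final: pos=(16,0), heading=90, 9 segment(s) drawn

Answer: 90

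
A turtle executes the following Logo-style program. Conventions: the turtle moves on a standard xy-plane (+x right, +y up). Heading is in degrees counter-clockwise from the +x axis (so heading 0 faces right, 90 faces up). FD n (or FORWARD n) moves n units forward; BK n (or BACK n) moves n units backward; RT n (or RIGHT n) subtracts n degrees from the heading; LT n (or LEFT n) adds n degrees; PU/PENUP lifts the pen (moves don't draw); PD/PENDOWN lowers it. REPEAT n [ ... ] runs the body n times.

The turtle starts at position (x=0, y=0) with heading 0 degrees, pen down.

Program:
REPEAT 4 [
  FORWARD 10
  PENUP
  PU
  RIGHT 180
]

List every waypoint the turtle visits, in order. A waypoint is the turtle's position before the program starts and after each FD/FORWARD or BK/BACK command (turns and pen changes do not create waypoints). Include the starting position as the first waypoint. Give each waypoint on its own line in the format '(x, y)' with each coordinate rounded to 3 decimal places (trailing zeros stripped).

Answer: (0, 0)
(10, 0)
(0, 0)
(10, 0)
(0, 0)

Derivation:
Executing turtle program step by step:
Start: pos=(0,0), heading=0, pen down
REPEAT 4 [
  -- iteration 1/4 --
  FD 10: (0,0) -> (10,0) [heading=0, draw]
  PU: pen up
  PU: pen up
  RT 180: heading 0 -> 180
  -- iteration 2/4 --
  FD 10: (10,0) -> (0,0) [heading=180, move]
  PU: pen up
  PU: pen up
  RT 180: heading 180 -> 0
  -- iteration 3/4 --
  FD 10: (0,0) -> (10,0) [heading=0, move]
  PU: pen up
  PU: pen up
  RT 180: heading 0 -> 180
  -- iteration 4/4 --
  FD 10: (10,0) -> (0,0) [heading=180, move]
  PU: pen up
  PU: pen up
  RT 180: heading 180 -> 0
]
Final: pos=(0,0), heading=0, 1 segment(s) drawn
Waypoints (5 total):
(0, 0)
(10, 0)
(0, 0)
(10, 0)
(0, 0)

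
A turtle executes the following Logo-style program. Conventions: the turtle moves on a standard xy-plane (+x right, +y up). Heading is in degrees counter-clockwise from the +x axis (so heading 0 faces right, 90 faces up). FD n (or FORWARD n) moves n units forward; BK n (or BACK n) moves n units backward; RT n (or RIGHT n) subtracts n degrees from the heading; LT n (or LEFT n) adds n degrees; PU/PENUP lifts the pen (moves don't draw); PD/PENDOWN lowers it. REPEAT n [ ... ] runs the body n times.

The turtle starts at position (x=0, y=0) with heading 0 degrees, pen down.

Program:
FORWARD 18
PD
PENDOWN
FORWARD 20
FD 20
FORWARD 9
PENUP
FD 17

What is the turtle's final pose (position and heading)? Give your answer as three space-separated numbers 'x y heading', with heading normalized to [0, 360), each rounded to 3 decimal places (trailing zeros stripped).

Executing turtle program step by step:
Start: pos=(0,0), heading=0, pen down
FD 18: (0,0) -> (18,0) [heading=0, draw]
PD: pen down
PD: pen down
FD 20: (18,0) -> (38,0) [heading=0, draw]
FD 20: (38,0) -> (58,0) [heading=0, draw]
FD 9: (58,0) -> (67,0) [heading=0, draw]
PU: pen up
FD 17: (67,0) -> (84,0) [heading=0, move]
Final: pos=(84,0), heading=0, 4 segment(s) drawn

Answer: 84 0 0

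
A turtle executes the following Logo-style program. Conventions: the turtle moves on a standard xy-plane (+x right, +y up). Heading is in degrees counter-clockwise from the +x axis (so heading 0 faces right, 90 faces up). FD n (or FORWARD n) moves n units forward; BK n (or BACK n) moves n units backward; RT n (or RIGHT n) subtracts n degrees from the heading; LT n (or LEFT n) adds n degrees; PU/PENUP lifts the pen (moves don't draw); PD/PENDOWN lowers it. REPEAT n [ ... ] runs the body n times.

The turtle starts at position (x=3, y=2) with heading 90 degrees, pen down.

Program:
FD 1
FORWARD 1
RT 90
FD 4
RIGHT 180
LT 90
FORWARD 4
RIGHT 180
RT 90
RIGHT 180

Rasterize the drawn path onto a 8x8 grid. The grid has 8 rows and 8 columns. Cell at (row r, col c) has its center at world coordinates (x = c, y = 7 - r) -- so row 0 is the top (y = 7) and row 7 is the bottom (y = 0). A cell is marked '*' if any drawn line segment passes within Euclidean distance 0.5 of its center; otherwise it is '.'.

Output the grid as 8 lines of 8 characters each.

Answer: ........
........
........
...*****
...*...*
...*...*
.......*
.......*

Derivation:
Segment 0: (3,2) -> (3,3)
Segment 1: (3,3) -> (3,4)
Segment 2: (3,4) -> (7,4)
Segment 3: (7,4) -> (7,0)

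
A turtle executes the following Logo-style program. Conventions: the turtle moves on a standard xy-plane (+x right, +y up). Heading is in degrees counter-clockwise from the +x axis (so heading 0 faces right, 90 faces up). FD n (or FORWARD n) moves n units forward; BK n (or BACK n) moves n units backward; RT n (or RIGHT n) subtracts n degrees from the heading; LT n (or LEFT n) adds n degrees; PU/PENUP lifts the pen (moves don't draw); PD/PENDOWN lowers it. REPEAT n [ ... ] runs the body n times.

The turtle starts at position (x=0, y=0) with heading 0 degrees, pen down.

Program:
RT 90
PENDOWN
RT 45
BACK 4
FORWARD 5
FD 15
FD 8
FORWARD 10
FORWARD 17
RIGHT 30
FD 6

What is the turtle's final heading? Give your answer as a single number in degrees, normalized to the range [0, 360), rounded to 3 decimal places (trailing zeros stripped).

Answer: 195

Derivation:
Executing turtle program step by step:
Start: pos=(0,0), heading=0, pen down
RT 90: heading 0 -> 270
PD: pen down
RT 45: heading 270 -> 225
BK 4: (0,0) -> (2.828,2.828) [heading=225, draw]
FD 5: (2.828,2.828) -> (-0.707,-0.707) [heading=225, draw]
FD 15: (-0.707,-0.707) -> (-11.314,-11.314) [heading=225, draw]
FD 8: (-11.314,-11.314) -> (-16.971,-16.971) [heading=225, draw]
FD 10: (-16.971,-16.971) -> (-24.042,-24.042) [heading=225, draw]
FD 17: (-24.042,-24.042) -> (-36.062,-36.062) [heading=225, draw]
RT 30: heading 225 -> 195
FD 6: (-36.062,-36.062) -> (-41.858,-37.615) [heading=195, draw]
Final: pos=(-41.858,-37.615), heading=195, 7 segment(s) drawn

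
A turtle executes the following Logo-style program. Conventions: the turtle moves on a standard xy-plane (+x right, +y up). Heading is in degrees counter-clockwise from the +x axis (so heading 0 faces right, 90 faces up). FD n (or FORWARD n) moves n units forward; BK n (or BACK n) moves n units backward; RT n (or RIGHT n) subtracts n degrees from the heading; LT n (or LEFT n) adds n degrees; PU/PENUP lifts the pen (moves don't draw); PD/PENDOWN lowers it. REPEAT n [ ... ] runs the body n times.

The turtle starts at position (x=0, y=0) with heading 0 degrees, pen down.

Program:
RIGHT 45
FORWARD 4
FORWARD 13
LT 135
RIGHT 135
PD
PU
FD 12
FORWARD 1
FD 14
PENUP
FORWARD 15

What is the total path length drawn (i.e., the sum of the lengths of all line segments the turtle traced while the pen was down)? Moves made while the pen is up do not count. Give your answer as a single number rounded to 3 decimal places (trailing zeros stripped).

Answer: 17

Derivation:
Executing turtle program step by step:
Start: pos=(0,0), heading=0, pen down
RT 45: heading 0 -> 315
FD 4: (0,0) -> (2.828,-2.828) [heading=315, draw]
FD 13: (2.828,-2.828) -> (12.021,-12.021) [heading=315, draw]
LT 135: heading 315 -> 90
RT 135: heading 90 -> 315
PD: pen down
PU: pen up
FD 12: (12.021,-12.021) -> (20.506,-20.506) [heading=315, move]
FD 1: (20.506,-20.506) -> (21.213,-21.213) [heading=315, move]
FD 14: (21.213,-21.213) -> (31.113,-31.113) [heading=315, move]
PU: pen up
FD 15: (31.113,-31.113) -> (41.719,-41.719) [heading=315, move]
Final: pos=(41.719,-41.719), heading=315, 2 segment(s) drawn

Segment lengths:
  seg 1: (0,0) -> (2.828,-2.828), length = 4
  seg 2: (2.828,-2.828) -> (12.021,-12.021), length = 13
Total = 17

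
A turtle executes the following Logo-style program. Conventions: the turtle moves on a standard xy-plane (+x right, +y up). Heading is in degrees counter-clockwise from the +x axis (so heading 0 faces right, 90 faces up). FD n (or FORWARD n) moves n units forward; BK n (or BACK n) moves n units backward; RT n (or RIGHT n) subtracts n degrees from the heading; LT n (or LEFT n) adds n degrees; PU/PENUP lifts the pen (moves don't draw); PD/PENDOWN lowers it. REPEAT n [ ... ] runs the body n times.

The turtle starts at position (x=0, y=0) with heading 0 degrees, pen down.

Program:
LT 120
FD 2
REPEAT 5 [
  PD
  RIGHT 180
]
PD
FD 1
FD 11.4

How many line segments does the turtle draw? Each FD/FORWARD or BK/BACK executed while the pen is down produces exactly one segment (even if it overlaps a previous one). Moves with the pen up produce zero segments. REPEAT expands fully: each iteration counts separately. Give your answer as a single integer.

Executing turtle program step by step:
Start: pos=(0,0), heading=0, pen down
LT 120: heading 0 -> 120
FD 2: (0,0) -> (-1,1.732) [heading=120, draw]
REPEAT 5 [
  -- iteration 1/5 --
  PD: pen down
  RT 180: heading 120 -> 300
  -- iteration 2/5 --
  PD: pen down
  RT 180: heading 300 -> 120
  -- iteration 3/5 --
  PD: pen down
  RT 180: heading 120 -> 300
  -- iteration 4/5 --
  PD: pen down
  RT 180: heading 300 -> 120
  -- iteration 5/5 --
  PD: pen down
  RT 180: heading 120 -> 300
]
PD: pen down
FD 1: (-1,1.732) -> (-0.5,0.866) [heading=300, draw]
FD 11.4: (-0.5,0.866) -> (5.2,-9.007) [heading=300, draw]
Final: pos=(5.2,-9.007), heading=300, 3 segment(s) drawn
Segments drawn: 3

Answer: 3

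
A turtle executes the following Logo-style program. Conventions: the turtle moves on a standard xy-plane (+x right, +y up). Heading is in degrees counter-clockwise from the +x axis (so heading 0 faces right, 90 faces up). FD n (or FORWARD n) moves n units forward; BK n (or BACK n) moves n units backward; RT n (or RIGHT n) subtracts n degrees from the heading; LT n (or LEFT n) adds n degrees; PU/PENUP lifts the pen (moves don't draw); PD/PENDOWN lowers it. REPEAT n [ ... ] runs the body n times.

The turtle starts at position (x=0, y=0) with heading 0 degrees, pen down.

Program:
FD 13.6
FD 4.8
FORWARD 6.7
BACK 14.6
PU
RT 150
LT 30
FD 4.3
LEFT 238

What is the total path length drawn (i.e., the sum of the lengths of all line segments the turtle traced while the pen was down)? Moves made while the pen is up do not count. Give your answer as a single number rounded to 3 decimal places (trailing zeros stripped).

Executing turtle program step by step:
Start: pos=(0,0), heading=0, pen down
FD 13.6: (0,0) -> (13.6,0) [heading=0, draw]
FD 4.8: (13.6,0) -> (18.4,0) [heading=0, draw]
FD 6.7: (18.4,0) -> (25.1,0) [heading=0, draw]
BK 14.6: (25.1,0) -> (10.5,0) [heading=0, draw]
PU: pen up
RT 150: heading 0 -> 210
LT 30: heading 210 -> 240
FD 4.3: (10.5,0) -> (8.35,-3.724) [heading=240, move]
LT 238: heading 240 -> 118
Final: pos=(8.35,-3.724), heading=118, 4 segment(s) drawn

Segment lengths:
  seg 1: (0,0) -> (13.6,0), length = 13.6
  seg 2: (13.6,0) -> (18.4,0), length = 4.8
  seg 3: (18.4,0) -> (25.1,0), length = 6.7
  seg 4: (25.1,0) -> (10.5,0), length = 14.6
Total = 39.7

Answer: 39.7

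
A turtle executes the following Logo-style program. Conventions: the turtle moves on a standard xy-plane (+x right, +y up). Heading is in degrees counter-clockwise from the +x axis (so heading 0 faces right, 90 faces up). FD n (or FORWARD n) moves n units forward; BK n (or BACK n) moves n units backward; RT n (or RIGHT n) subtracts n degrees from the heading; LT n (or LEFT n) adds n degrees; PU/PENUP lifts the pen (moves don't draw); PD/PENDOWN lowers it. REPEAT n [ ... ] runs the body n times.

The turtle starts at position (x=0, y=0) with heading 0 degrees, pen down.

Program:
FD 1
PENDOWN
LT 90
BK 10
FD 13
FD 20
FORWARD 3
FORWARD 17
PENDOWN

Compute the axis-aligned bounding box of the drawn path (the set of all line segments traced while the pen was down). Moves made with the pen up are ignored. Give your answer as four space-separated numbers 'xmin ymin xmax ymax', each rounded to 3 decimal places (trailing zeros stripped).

Executing turtle program step by step:
Start: pos=(0,0), heading=0, pen down
FD 1: (0,0) -> (1,0) [heading=0, draw]
PD: pen down
LT 90: heading 0 -> 90
BK 10: (1,0) -> (1,-10) [heading=90, draw]
FD 13: (1,-10) -> (1,3) [heading=90, draw]
FD 20: (1,3) -> (1,23) [heading=90, draw]
FD 3: (1,23) -> (1,26) [heading=90, draw]
FD 17: (1,26) -> (1,43) [heading=90, draw]
PD: pen down
Final: pos=(1,43), heading=90, 6 segment(s) drawn

Segment endpoints: x in {0, 1, 1, 1, 1, 1, 1}, y in {-10, 0, 3, 23, 26, 43}
xmin=0, ymin=-10, xmax=1, ymax=43

Answer: 0 -10 1 43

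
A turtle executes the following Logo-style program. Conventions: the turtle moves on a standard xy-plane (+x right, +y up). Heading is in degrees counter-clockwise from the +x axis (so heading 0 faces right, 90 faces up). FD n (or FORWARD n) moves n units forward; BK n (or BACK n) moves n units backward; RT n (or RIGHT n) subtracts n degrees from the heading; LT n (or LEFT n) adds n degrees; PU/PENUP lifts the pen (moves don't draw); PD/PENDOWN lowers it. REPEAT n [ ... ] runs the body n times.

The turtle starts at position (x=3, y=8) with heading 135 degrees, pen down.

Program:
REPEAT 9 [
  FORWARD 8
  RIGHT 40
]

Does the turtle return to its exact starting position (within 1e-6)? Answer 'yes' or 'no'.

Answer: yes

Derivation:
Executing turtle program step by step:
Start: pos=(3,8), heading=135, pen down
REPEAT 9 [
  -- iteration 1/9 --
  FD 8: (3,8) -> (-2.657,13.657) [heading=135, draw]
  RT 40: heading 135 -> 95
  -- iteration 2/9 --
  FD 8: (-2.657,13.657) -> (-3.354,21.626) [heading=95, draw]
  RT 40: heading 95 -> 55
  -- iteration 3/9 --
  FD 8: (-3.354,21.626) -> (1.235,28.18) [heading=55, draw]
  RT 40: heading 55 -> 15
  -- iteration 4/9 --
  FD 8: (1.235,28.18) -> (8.962,30.25) [heading=15, draw]
  RT 40: heading 15 -> 335
  -- iteration 5/9 --
  FD 8: (8.962,30.25) -> (16.212,26.869) [heading=335, draw]
  RT 40: heading 335 -> 295
  -- iteration 6/9 --
  FD 8: (16.212,26.869) -> (19.593,19.619) [heading=295, draw]
  RT 40: heading 295 -> 255
  -- iteration 7/9 --
  FD 8: (19.593,19.619) -> (17.523,11.891) [heading=255, draw]
  RT 40: heading 255 -> 215
  -- iteration 8/9 --
  FD 8: (17.523,11.891) -> (10.97,7.303) [heading=215, draw]
  RT 40: heading 215 -> 175
  -- iteration 9/9 --
  FD 8: (10.97,7.303) -> (3,8) [heading=175, draw]
  RT 40: heading 175 -> 135
]
Final: pos=(3,8), heading=135, 9 segment(s) drawn

Start position: (3, 8)
Final position: (3, 8)
Distance = 0; < 1e-6 -> CLOSED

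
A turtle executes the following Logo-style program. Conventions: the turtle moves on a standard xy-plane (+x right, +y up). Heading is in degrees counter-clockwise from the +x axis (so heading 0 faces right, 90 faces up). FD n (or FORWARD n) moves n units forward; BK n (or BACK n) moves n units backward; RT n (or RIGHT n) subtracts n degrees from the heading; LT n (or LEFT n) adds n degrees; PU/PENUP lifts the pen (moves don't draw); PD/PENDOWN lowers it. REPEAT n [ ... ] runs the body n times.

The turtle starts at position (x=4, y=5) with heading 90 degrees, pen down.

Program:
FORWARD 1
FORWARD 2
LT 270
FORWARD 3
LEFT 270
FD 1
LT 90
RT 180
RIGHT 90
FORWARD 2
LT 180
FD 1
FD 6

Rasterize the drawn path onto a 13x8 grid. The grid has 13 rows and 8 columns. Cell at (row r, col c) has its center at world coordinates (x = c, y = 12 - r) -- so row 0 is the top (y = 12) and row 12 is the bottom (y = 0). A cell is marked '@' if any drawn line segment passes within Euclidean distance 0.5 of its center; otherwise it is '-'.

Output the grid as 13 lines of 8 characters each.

Segment 0: (4,5) -> (4,6)
Segment 1: (4,6) -> (4,8)
Segment 2: (4,8) -> (7,8)
Segment 3: (7,8) -> (7,7)
Segment 4: (7,7) -> (7,9)
Segment 5: (7,9) -> (7,8)
Segment 6: (7,8) -> (7,2)

Answer: --------
--------
--------
-------@
----@@@@
----@--@
----@--@
----@--@
-------@
-------@
-------@
--------
--------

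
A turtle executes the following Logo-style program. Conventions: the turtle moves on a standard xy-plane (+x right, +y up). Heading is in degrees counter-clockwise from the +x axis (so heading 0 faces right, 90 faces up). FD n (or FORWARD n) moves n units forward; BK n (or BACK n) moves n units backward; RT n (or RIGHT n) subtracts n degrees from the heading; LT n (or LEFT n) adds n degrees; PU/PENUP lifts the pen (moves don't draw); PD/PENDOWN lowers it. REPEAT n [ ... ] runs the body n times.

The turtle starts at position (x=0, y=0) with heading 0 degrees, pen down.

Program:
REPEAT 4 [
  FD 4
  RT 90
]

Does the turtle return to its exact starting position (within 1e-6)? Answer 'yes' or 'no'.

Answer: yes

Derivation:
Executing turtle program step by step:
Start: pos=(0,0), heading=0, pen down
REPEAT 4 [
  -- iteration 1/4 --
  FD 4: (0,0) -> (4,0) [heading=0, draw]
  RT 90: heading 0 -> 270
  -- iteration 2/4 --
  FD 4: (4,0) -> (4,-4) [heading=270, draw]
  RT 90: heading 270 -> 180
  -- iteration 3/4 --
  FD 4: (4,-4) -> (0,-4) [heading=180, draw]
  RT 90: heading 180 -> 90
  -- iteration 4/4 --
  FD 4: (0,-4) -> (0,0) [heading=90, draw]
  RT 90: heading 90 -> 0
]
Final: pos=(0,0), heading=0, 4 segment(s) drawn

Start position: (0, 0)
Final position: (0, 0)
Distance = 0; < 1e-6 -> CLOSED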